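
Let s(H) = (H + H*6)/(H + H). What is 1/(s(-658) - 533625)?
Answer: -2/1067243 ≈ -1.8740e-6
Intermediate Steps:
s(H) = 7/2 (s(H) = (H + 6*H)/((2*H)) = (7*H)*(1/(2*H)) = 7/2)
1/(s(-658) - 533625) = 1/(7/2 - 533625) = 1/(-1067243/2) = -2/1067243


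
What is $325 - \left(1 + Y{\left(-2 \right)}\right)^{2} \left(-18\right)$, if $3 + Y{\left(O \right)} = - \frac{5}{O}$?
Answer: $\frac{659}{2} \approx 329.5$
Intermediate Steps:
$Y{\left(O \right)} = -3 - \frac{5}{O}$
$325 - \left(1 + Y{\left(-2 \right)}\right)^{2} \left(-18\right) = 325 - \left(1 - \left(3 + \frac{5}{-2}\right)\right)^{2} \left(-18\right) = 325 - \left(1 - \frac{1}{2}\right)^{2} \left(-18\right) = 325 - \left(\frac{1}{2}\right)^{2} \left(-18\right) = 325 - \frac{1}{4} \left(-18\right) = 325 - - \frac{9}{2} = 325 + \frac{9}{2} = \frac{659}{2}$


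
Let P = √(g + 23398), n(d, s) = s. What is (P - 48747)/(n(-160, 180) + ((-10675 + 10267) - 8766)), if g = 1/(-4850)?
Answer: 16249/2998 - √22015178006/8724180 ≈ 5.4029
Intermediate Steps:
g = -1/4850 ≈ -0.00020619
P = √22015178006/970 (P = √(-1/4850 + 23398) = √(113480299/4850) = √22015178006/970 ≈ 152.96)
(P - 48747)/(n(-160, 180) + ((-10675 + 10267) - 8766)) = (√22015178006/970 - 48747)/(180 + ((-10675 + 10267) - 8766)) = (-48747 + √22015178006/970)/(180 + (-408 - 8766)) = (-48747 + √22015178006/970)/(180 - 9174) = (-48747 + √22015178006/970)/(-8994) = (-48747 + √22015178006/970)*(-1/8994) = 16249/2998 - √22015178006/8724180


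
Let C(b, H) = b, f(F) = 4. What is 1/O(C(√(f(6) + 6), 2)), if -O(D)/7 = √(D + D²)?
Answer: -10^(¾)/(70*√(1 + √10)) ≈ -0.039376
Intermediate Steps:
O(D) = -7*√(D + D²)
1/O(C(√(f(6) + 6), 2)) = 1/(-7*√(1 + √(4 + 6))*(4 + 6)^(¼)) = 1/(-7*10^(¼)*√(1 + √10)) = -10^(¾)/(70*√(1 + √10))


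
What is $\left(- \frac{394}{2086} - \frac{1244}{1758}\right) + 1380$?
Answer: $\frac{1264357951}{916797} \approx 1379.1$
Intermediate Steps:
$\left(- \frac{394}{2086} - \frac{1244}{1758}\right) + 1380 = \left(\left(-394\right) \frac{1}{2086} - \frac{622}{879}\right) + 1380 = \left(- \frac{197}{1043} - \frac{622}{879}\right) + 1380 = - \frac{821909}{916797} + 1380 = \frac{1264357951}{916797}$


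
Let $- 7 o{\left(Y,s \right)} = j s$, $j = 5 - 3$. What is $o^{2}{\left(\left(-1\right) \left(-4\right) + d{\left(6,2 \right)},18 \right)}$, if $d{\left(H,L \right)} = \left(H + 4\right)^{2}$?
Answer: $\frac{1296}{49} \approx 26.449$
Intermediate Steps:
$j = 2$
$d{\left(H,L \right)} = \left(4 + H\right)^{2}$
$o{\left(Y,s \right)} = - \frac{2 s}{7}$
$o^{2}{\left(\left(-1\right) \left(-4\right) + d{\left(6,2 \right)},18 \right)} = \left(\left(- \frac{2}{7}\right) 18\right)^{2} = \left(- \frac{36}{7}\right)^{2} = \frac{1296}{49}$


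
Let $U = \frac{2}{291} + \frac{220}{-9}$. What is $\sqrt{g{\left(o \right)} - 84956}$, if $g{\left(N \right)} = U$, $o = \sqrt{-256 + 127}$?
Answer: $\frac{i \sqrt{7196228434}}{291} \approx 291.51 i$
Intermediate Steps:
$o = i \sqrt{129}$ ($o = \sqrt{-129} = i \sqrt{129} \approx 11.358 i$)
$U = - \frac{21334}{873}$ ($U = 2 \cdot \frac{1}{291} + 220 \left(- \frac{1}{9}\right) = \frac{2}{291} - \frac{220}{9} = - \frac{21334}{873} \approx -24.438$)
$g{\left(N \right)} = - \frac{21334}{873}$
$\sqrt{g{\left(o \right)} - 84956} = \sqrt{- \frac{21334}{873} - 84956} = \sqrt{- \frac{74187922}{873}} = \frac{i \sqrt{7196228434}}{291}$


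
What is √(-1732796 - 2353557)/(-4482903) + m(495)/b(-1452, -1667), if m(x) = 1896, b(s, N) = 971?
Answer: 1896/971 - I*√4086353/4482903 ≈ 1.9526 - 0.00045093*I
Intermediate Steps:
√(-1732796 - 2353557)/(-4482903) + m(495)/b(-1452, -1667) = √(-1732796 - 2353557)/(-4482903) + 1896/971 = √(-4086353)*(-1/4482903) + 1896*(1/971) = (I*√4086353)*(-1/4482903) + 1896/971 = -I*√4086353/4482903 + 1896/971 = 1896/971 - I*√4086353/4482903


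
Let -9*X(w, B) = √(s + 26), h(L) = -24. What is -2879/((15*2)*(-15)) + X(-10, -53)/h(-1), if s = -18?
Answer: 2879/450 + √2/108 ≈ 6.4109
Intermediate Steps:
X(w, B) = -2*√2/9 (X(w, B) = -√(-18 + 26)/9 = -2*√2/9)
-2879/((15*2)*(-15)) + X(-10, -53)/h(-1) = -2879/((15*2)*(-15)) - 2*√2/9/(-24) = -2879/(30*(-15)) - 2*√2/9*(-1/24) = -2879/(-450) + √2/108 = -2879*(-1/450) + √2/108 = 2879/450 + √2/108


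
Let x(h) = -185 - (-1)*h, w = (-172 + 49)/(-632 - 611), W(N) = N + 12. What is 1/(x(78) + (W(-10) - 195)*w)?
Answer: -1243/156740 ≈ -0.0079303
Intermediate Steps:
W(N) = 12 + N
w = 123/1243 (w = -123/(-1243) = -123*(-1/1243) = 123/1243 ≈ 0.098954)
x(h) = -185 + h
1/(x(78) + (W(-10) - 195)*w) = 1/((-185 + 78) + ((12 - 10) - 195)*(123/1243)) = 1/(-107 + (2 - 195)*(123/1243)) = 1/(-107 - 193*123/1243) = 1/(-107 - 23739/1243) = 1/(-156740/1243) = -1243/156740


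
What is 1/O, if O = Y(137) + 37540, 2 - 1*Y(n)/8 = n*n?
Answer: -1/112596 ≈ -8.8813e-6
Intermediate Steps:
Y(n) = 16 - 8*n**2 (Y(n) = 16 - 8*n*n = 16 - 8*n**2)
O = -112596 (O = (16 - 8*137**2) + 37540 = (16 - 8*18769) + 37540 = (16 - 150152) + 37540 = -150136 + 37540 = -112596)
1/O = 1/(-112596) = -1/112596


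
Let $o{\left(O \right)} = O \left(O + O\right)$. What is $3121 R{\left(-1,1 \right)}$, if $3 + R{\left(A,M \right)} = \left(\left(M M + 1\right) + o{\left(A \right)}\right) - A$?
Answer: $6242$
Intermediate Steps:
$o{\left(O \right)} = 2 O^{2}$ ($o{\left(O \right)} = O 2 O = 2 O^{2}$)
$R{\left(A,M \right)} = -2 + M^{2} - A + 2 A^{2}$ ($R{\left(A,M \right)} = -3 - \left(-1 + A - 2 A^{2} - M M\right) = -3 - \left(-1 + A - M^{2} - 2 A^{2}\right) = -3 + \left(1 + M^{2} - A + 2 A^{2}\right) = -2 + M^{2} - A + 2 A^{2}$)
$3121 R{\left(-1,1 \right)} = 3121 \left(-2 + 1^{2} - -1 + 2 \left(-1\right)^{2}\right) = 3121 \left(-2 + 1 + 1 + 2 \cdot 1\right) = 3121 \left(-2 + 1 + 1 + 2\right) = 3121 \cdot 2 = 6242$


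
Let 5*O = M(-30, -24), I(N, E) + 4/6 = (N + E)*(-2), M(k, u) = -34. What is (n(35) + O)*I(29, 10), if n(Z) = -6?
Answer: 15104/15 ≈ 1006.9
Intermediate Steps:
I(N, E) = -⅔ - 2*E - 2*N (I(N, E) = -⅔ + (N + E)*(-2) = -⅔ + (E + N)*(-2) = -⅔ + (-2*E - 2*N) = -⅔ - 2*E - 2*N)
O = -34/5 (O = (⅕)*(-34) = -34/5 ≈ -6.8000)
(n(35) + O)*I(29, 10) = (-6 - 34/5)*(-⅔ - 2*10 - 2*29) = -64*(-⅔ - 20 - 58)/5 = -64/5*(-236/3) = 15104/15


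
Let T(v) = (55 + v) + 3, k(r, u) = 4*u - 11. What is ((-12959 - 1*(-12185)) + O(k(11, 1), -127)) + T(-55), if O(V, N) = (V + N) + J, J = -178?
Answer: -1083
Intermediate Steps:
k(r, u) = -11 + 4*u
O(V, N) = -178 + N + V (O(V, N) = (V + N) - 178 = (N + V) - 178 = -178 + N + V)
T(v) = 58 + v
((-12959 - 1*(-12185)) + O(k(11, 1), -127)) + T(-55) = ((-12959 - 1*(-12185)) + (-178 - 127 + (-11 + 4*1))) + (58 - 55) = ((-12959 + 12185) + (-178 - 127 + (-11 + 4))) + 3 = (-774 + (-178 - 127 - 7)) + 3 = (-774 - 312) + 3 = -1086 + 3 = -1083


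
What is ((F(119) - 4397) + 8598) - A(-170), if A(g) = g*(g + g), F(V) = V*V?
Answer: -39438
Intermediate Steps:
F(V) = V²
A(g) = 2*g² (A(g) = g*(2*g) = 2*g²)
((F(119) - 4397) + 8598) - A(-170) = ((119² - 4397) + 8598) - 2*(-170)² = ((14161 - 4397) + 8598) - 2*28900 = (9764 + 8598) - 1*57800 = 18362 - 57800 = -39438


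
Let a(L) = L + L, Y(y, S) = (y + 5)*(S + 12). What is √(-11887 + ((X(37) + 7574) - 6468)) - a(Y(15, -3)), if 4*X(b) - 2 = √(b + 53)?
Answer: -360 + I*√(43122 - 3*√10)/2 ≈ -360.0 + 103.82*I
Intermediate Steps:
X(b) = ½ + √(53 + b)/4 (X(b) = ½ + √(b + 53)/4 = ½ + √(53 + b)/4)
Y(y, S) = (5 + y)*(12 + S)
a(L) = 2*L
√(-11887 + ((X(37) + 7574) - 6468)) - a(Y(15, -3)) = √(-11887 + (((½ + √(53 + 37)/4) + 7574) - 6468)) - 2*(60 + 5*(-3) + 12*15 - 3*15) = √(-11887 + (((½ + √90/4) + 7574) - 6468)) - 2*(60 - 15 + 180 - 45) = √(-11887 + (((½ + (3*√10)/4) + 7574) - 6468)) - 2*180 = √(-11887 + (((½ + 3*√10/4) + 7574) - 6468)) - 1*360 = √(-11887 + ((15149/2 + 3*√10/4) - 6468)) - 360 = √(-11887 + (2213/2 + 3*√10/4)) - 360 = √(-21561/2 + 3*√10/4) - 360 = -360 + √(-21561/2 + 3*√10/4)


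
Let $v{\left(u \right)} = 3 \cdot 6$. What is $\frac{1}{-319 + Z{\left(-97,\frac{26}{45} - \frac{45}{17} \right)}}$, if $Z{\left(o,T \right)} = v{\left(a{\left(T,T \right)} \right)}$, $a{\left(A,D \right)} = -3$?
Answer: $- \frac{1}{301} \approx -0.0033223$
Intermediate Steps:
$v{\left(u \right)} = 18$
$Z{\left(o,T \right)} = 18$
$\frac{1}{-319 + Z{\left(-97,\frac{26}{45} - \frac{45}{17} \right)}} = \frac{1}{-319 + 18} = \frac{1}{-301} = - \frac{1}{301}$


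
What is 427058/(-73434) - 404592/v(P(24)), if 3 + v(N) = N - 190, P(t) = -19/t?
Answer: 355536583757/170770767 ≈ 2082.0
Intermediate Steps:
v(N) = -193 + N (v(N) = -3 + (N - 190) = -3 + (-190 + N) = -193 + N)
427058/(-73434) - 404592/v(P(24)) = 427058/(-73434) - 404592/(-193 - 19/24) = 427058*(-1/73434) - 404592/(-193 - 19*1/24) = -213529/36717 - 404592/(-193 - 19/24) = -213529/36717 - 404592/(-4651/24) = -213529/36717 - 404592*(-24/4651) = -213529/36717 + 9710208/4651 = 355536583757/170770767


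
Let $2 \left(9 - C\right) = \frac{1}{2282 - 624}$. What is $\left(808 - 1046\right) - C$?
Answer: $- \frac{819051}{3316} \approx -247.0$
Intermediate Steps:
$C = \frac{29843}{3316}$ ($C = 9 - \frac{1}{2 \left(2282 - 624\right)} = 9 - \frac{1}{2 \cdot 1658} = 9 - \frac{1}{3316} = \frac{29843}{3316} \approx 8.9997$)
$\left(808 - 1046\right) - C = \left(808 - 1046\right) - \frac{29843}{3316} = -238 - \frac{29843}{3316} = - \frac{819051}{3316}$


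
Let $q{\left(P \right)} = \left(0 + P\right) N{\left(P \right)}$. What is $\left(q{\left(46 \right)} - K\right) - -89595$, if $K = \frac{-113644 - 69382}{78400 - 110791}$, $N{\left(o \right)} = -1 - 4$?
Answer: $\frac{2894438689}{32391} \approx 89359.0$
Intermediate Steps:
$N{\left(o \right)} = -5$
$K = \frac{183026}{32391}$ ($K = - \frac{183026}{-32391} = \left(-183026\right) \left(- \frac{1}{32391}\right) = \frac{183026}{32391} \approx 5.6505$)
$q{\left(P \right)} = - 5 P$ ($q{\left(P \right)} = \left(0 + P\right) \left(-5\right) = P \left(-5\right) = - 5 P$)
$\left(q{\left(46 \right)} - K\right) - -89595 = \left(\left(-5\right) 46 - \frac{183026}{32391}\right) - -89595 = \left(-230 - \frac{183026}{32391}\right) + 89595 = - \frac{7632956}{32391} + 89595 = \frac{2894438689}{32391}$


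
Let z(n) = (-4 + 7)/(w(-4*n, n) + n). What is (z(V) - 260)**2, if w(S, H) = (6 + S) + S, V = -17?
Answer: 1056055009/15625 ≈ 67588.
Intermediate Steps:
w(S, H) = 6 + 2*S
z(n) = 3/(6 - 7*n) (z(n) = (-4 + 7)/((6 + 2*(-4*n)) + n) = 3/((6 - 8*n) + n) = 3/(6 - 7*n))
(z(V) - 260)**2 = (3/(6 - 7*(-17)) - 260)**2 = (3/(6 + 119) - 260)**2 = (3/125 - 260)**2 = (-32497/125)**2 = 1056055009/15625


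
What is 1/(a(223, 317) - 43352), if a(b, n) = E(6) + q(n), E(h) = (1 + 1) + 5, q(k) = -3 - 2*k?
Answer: -1/43982 ≈ -2.2737e-5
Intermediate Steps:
E(h) = 7 (E(h) = 2 + 5 = 7)
a(b, n) = 4 - 2*n (a(b, n) = 7 + (-3 - 2*n) = 4 - 2*n)
1/(a(223, 317) - 43352) = 1/((4 - 2*317) - 43352) = 1/((4 - 634) - 43352) = 1/(-630 - 43352) = 1/(-43982) = -1/43982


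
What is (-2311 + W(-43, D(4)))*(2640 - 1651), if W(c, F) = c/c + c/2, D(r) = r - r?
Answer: -4611707/2 ≈ -2.3059e+6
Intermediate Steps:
D(r) = 0
W(c, F) = 1 + c/2 (W(c, F) = 1 + c*(½) = 1 + c/2)
(-2311 + W(-43, D(4)))*(2640 - 1651) = (-2311 + (1 + (½)*(-43)))*(2640 - 1651) = (-2311 + (1 - 43/2))*989 = (-2311 - 41/2)*989 = -4663/2*989 = -4611707/2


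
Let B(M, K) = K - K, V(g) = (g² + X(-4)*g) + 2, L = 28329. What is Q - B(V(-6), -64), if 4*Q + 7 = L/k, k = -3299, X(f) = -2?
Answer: -25711/6598 ≈ -3.8968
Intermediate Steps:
V(g) = 2 + g² - 2*g (V(g) = (g² - 2*g) + 2 = 2 + g² - 2*g)
Q = -25711/6598 (Q = -7/4 + (28329/(-3299))/4 = -7/4 + (28329*(-1/3299))/4 = -7/4 + (¼)*(-28329/3299) = -7/4 - 28329/13196 = -25711/6598 ≈ -3.8968)
B(M, K) = 0
Q - B(V(-6), -64) = -25711/6598 - 1*0 = -25711/6598 + 0 = -25711/6598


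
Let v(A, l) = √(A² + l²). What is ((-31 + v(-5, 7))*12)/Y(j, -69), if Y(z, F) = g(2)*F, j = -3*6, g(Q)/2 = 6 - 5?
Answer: 62/23 - 2*√74/23 ≈ 1.9476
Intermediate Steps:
g(Q) = 2 (g(Q) = 2*(6 - 5) = 2*1 = 2)
j = -18
Y(z, F) = 2*F
((-31 + v(-5, 7))*12)/Y(j, -69) = ((-31 + √((-5)² + 7²))*12)/((2*(-69))) = ((-31 + √(25 + 49))*12)/(-138) = ((-31 + √74)*12)*(-1/138) = (-372 + 12*√74)*(-1/138) = 62/23 - 2*√74/23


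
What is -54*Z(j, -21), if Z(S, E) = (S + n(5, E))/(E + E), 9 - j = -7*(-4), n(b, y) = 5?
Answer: -18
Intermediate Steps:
j = -19 (j = 9 - (-7)*(-4) = 9 - 1*28 = 9 - 28 = -19)
Z(S, E) = (5 + S)/(2*E) (Z(S, E) = (S + 5)/(E + E) = (5 + S)/((2*E)) = (5 + S)*(1/(2*E)) = (5 + S)/(2*E))
-54*Z(j, -21) = -54*(½)*(5 - 19)/(-21) = -54*(½)*(-1/21)*(-14) = -54/3 = -1*18 = -18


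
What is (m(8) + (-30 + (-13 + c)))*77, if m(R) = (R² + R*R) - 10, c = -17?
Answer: 4466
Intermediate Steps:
m(R) = -10 + 2*R² (m(R) = (R² + R²) - 10 = 2*R² - 10 = -10 + 2*R²)
(m(8) + (-30 + (-13 + c)))*77 = ((-10 + 2*8²) + (-30 + (-13 - 17)))*77 = ((-10 + 2*64) + (-30 - 30))*77 = ((-10 + 128) - 60)*77 = (118 - 60)*77 = 58*77 = 4466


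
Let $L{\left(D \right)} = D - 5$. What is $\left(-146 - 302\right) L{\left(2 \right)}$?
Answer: $1344$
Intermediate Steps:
$L{\left(D \right)} = -5 + D$
$\left(-146 - 302\right) L{\left(2 \right)} = \left(-146 - 302\right) \left(-5 + 2\right) = \left(-146 - 302\right) \left(-3\right) = \left(-448\right) \left(-3\right) = 1344$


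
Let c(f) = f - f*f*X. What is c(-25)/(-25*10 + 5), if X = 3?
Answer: 380/49 ≈ 7.7551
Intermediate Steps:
c(f) = f - 3*f² (c(f) = f - f*f*3 = f - f²*3 = f - 3*f²)
c(-25)/(-25*10 + 5) = (-25*(1 - 3*(-25)))/(-25*10 + 5) = (-25*(1 + 75))/(-250 + 5) = -25*76/(-245) = -1900*(-1/245) = 380/49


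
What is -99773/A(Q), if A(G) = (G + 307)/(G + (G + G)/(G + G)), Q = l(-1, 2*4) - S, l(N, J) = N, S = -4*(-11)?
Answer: 2195006/131 ≈ 16756.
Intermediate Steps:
S = 44
Q = -45 (Q = -1 - 1*44 = -1 - 44 = -45)
A(G) = (307 + G)/(1 + G) (A(G) = (307 + G)/(G + (2*G)/((2*G))) = (307 + G)/(G + (2*G)*(1/(2*G))) = (307 + G)/(G + 1) = (307 + G)/(1 + G))
-99773/A(Q) = -99773*(1 - 45)/(307 - 45) = -99773/(262/(-44)) = -99773/((-1/44*262)) = -99773/(-131/22) = -99773*(-22/131) = 2195006/131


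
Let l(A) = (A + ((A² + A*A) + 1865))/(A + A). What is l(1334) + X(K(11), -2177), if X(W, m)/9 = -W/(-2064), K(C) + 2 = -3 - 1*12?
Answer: 612683475/458896 ≈ 1335.1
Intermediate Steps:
l(A) = (1865 + A + 2*A²)/(2*A) (l(A) = (A + ((A² + A²) + 1865))/((2*A)) = (A + (2*A² + 1865))*(1/(2*A)) = (A + (1865 + 2*A²))*(1/(2*A)) = (1865 + A + 2*A²)*(1/(2*A)) = (1865 + A + 2*A²)/(2*A))
K(C) = -17 (K(C) = -2 + (-3 - 1*12) = -2 + (-3 - 12) = -2 - 15 = -17)
X(W, m) = 3*W/688 (X(W, m) = 9*(-W/(-2064)) = 9*(-W*(-1)/2064) = 9*(-(-1)*W/2064) = 9*(W/2064) = 3*W/688)
l(1334) + X(K(11), -2177) = (½ + 1334 + (1865/2)/1334) + (3/688)*(-17) = (½ + 1334 + (1865/2)*(1/1334)) - 51/688 = (½ + 1334 + 1865/2668) - 51/688 = 3562311/2668 - 51/688 = 612683475/458896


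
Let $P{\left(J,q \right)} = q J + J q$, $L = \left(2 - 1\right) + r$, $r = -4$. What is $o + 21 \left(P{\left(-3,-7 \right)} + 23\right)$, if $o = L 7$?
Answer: $1344$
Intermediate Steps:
$L = -3$ ($L = \left(2 - 1\right) - 4 = 1 - 4 = -3$)
$P{\left(J,q \right)} = 2 J q$ ($P{\left(J,q \right)} = J q + J q = 2 J q$)
$o = -21$ ($o = \left(-3\right) 7 = -21$)
$o + 21 \left(P{\left(-3,-7 \right)} + 23\right) = -21 + 21 \left(2 \left(-3\right) \left(-7\right) + 23\right) = -21 + 21 \left(42 + 23\right) = -21 + 21 \cdot 65 = -21 + 1365 = 1344$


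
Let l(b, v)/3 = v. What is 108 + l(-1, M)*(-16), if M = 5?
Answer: -132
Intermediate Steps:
l(b, v) = 3*v
108 + l(-1, M)*(-16) = 108 + (3*5)*(-16) = 108 + 15*(-16) = 108 - 240 = -132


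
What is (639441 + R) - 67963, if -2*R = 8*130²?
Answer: 503878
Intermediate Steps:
R = -67600 (R = -4*130² = -4*16900 = -½*135200 = -67600)
(639441 + R) - 67963 = (639441 - 67600) - 67963 = 571841 - 67963 = 503878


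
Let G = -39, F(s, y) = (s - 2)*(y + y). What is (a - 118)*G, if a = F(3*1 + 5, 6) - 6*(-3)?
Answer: 1092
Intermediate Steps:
F(s, y) = 2*y*(-2 + s) (F(s, y) = (-2 + s)*(2*y) = 2*y*(-2 + s))
a = 90 (a = 2*6*(-2 + (3*1 + 5)) - 6*(-3) = 2*6*(-2 + (3 + 5)) + 18 = 2*6*(-2 + 8) + 18 = 2*6*6 + 18 = 72 + 18 = 90)
(a - 118)*G = (90 - 118)*(-39) = -28*(-39) = 1092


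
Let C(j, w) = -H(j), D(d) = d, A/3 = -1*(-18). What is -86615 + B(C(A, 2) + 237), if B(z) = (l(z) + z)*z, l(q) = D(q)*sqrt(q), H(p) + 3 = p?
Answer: -52019 + 34596*sqrt(186) ≈ 4.1981e+5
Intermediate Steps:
A = 54 (A = 3*(-1*(-18)) = 3*18 = 54)
H(p) = -3 + p
l(q) = q**(3/2) (l(q) = q*sqrt(q) = q**(3/2))
C(j, w) = 3 - j (C(j, w) = -(-3 + j) = 3 - j)
B(z) = z*(z + z**(3/2)) (B(z) = (z**(3/2) + z)*z = (z + z**(3/2))*z = z*(z + z**(3/2)))
-86615 + B(C(A, 2) + 237) = -86615 + ((3 - 1*54) + 237)*(((3 - 1*54) + 237) + ((3 - 1*54) + 237)**(3/2)) = -86615 + ((3 - 54) + 237)*(((3 - 54) + 237) + ((3 - 54) + 237)**(3/2)) = -86615 + (-51 + 237)*((-51 + 237) + (-51 + 237)**(3/2)) = -86615 + 186*(186 + 186**(3/2)) = -86615 + 186*(186 + 186*sqrt(186)) = -86615 + (34596 + 34596*sqrt(186)) = -52019 + 34596*sqrt(186)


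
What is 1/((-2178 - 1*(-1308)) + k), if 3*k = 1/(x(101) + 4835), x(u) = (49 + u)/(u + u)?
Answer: -1465230/1274749999 ≈ -0.0011494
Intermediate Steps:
x(u) = (49 + u)/(2*u) (x(u) = (49 + u)/((2*u)) = (49 + u)*(1/(2*u)) = (49 + u)/(2*u))
k = 101/1465230 (k = 1/(3*((½)*(49 + 101)/101 + 4835)) = 1/(3*((½)*(1/101)*150 + 4835)) = 1/(3*(75/101 + 4835)) = 1/(3*(488410/101)) = (⅓)*(101/488410) = 101/1465230 ≈ 6.8931e-5)
1/((-2178 - 1*(-1308)) + k) = 1/((-2178 - 1*(-1308)) + 101/1465230) = 1/((-2178 + 1308) + 101/1465230) = 1/(-870 + 101/1465230) = 1/(-1274749999/1465230) = -1465230/1274749999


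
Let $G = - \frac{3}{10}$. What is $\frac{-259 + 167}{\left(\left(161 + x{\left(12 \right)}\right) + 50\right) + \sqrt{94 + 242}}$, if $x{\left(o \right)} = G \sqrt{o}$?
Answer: $- \frac{460}{1055 - 3 \sqrt{3} + 20 \sqrt{21}} \approx -0.40299$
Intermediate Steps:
$G = - \frac{3}{10}$ ($G = \left(-3\right) \frac{1}{10} = - \frac{3}{10} \approx -0.3$)
$x{\left(o \right)} = - \frac{3 \sqrt{o}}{10}$
$\frac{-259 + 167}{\left(\left(161 + x{\left(12 \right)}\right) + 50\right) + \sqrt{94 + 242}} = \frac{-259 + 167}{\left(\left(161 - \frac{3 \sqrt{12}}{10}\right) + 50\right) + \sqrt{94 + 242}} = - \frac{92}{\left(\left(161 - \frac{3 \cdot 2 \sqrt{3}}{10}\right) + 50\right) + \sqrt{336}} = - \frac{92}{\left(\left(161 - \frac{3 \sqrt{3}}{5}\right) + 50\right) + 4 \sqrt{21}} = - \frac{92}{\left(211 - \frac{3 \sqrt{3}}{5}\right) + 4 \sqrt{21}} = - \frac{92}{211 + 4 \sqrt{21} - \frac{3 \sqrt{3}}{5}}$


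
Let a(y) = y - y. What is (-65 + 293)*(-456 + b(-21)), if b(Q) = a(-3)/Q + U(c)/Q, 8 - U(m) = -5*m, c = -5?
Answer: -726484/7 ≈ -1.0378e+5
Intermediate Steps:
a(y) = 0
U(m) = 8 + 5*m (U(m) = 8 - (-5)*m = 8 + 5*m)
b(Q) = -17/Q (b(Q) = 0/Q + (8 + 5*(-5))/Q = 0 + (8 - 25)/Q = 0 - 17/Q = -17/Q)
(-65 + 293)*(-456 + b(-21)) = (-65 + 293)*(-456 - 17/(-21)) = 228*(-456 - 17*(-1/21)) = 228*(-456 + 17/21) = 228*(-9559/21) = -726484/7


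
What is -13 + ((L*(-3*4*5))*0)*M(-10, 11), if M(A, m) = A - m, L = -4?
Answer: -13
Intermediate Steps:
-13 + ((L*(-3*4*5))*0)*M(-10, 11) = -13 + (-4*(-3*4)*5*0)*(-10 - 1*11) = -13 + (-(-48)*5*0)*(-10 - 11) = -13 + (-4*(-60)*0)*(-21) = -13 + (240*0)*(-21) = -13 + 0*(-21) = -13 + 0 = -13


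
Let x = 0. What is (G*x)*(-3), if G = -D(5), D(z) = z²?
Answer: 0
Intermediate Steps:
G = -25 (G = -1*5² = -1*25 = -25)
(G*x)*(-3) = -25*0*(-3) = 0*(-3) = 0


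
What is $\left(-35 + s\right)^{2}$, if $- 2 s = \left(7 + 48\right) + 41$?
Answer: $6889$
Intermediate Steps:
$s = -48$ ($s = - \frac{\left(7 + 48\right) + 41}{2} = - \frac{55 + 41}{2} = \left(- \frac{1}{2}\right) 96 = -48$)
$\left(-35 + s\right)^{2} = \left(-35 - 48\right)^{2} = \left(-83\right)^{2} = 6889$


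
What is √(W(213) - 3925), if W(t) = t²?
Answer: 2*√10361 ≈ 203.58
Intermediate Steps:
√(W(213) - 3925) = √(213² - 3925) = √(45369 - 3925) = √41444 = 2*√10361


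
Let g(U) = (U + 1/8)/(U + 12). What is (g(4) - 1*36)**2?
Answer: 20930625/16384 ≈ 1277.5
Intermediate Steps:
g(U) = (1/8 + U)/(12 + U) (g(U) = (U + 1/8)/(12 + U) = (1/8 + U)/(12 + U))
(g(4) - 1*36)**2 = ((1/8 + 4)/(12 + 4) - 1*36)**2 = ((33/8)/16 - 36)**2 = ((1/16)*(33/8) - 36)**2 = (33/128 - 36)**2 = (-4575/128)**2 = 20930625/16384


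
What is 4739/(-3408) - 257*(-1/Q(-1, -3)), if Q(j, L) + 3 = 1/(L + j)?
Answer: -3565031/44304 ≈ -80.468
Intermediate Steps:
Q(j, L) = -3 + 1/(L + j)
4739/(-3408) - 257*(-1/Q(-1, -3)) = 4739/(-3408) - 257*(-(-3 - 1)/(1 - 3*(-3) - 3*(-1))) = 4739*(-1/3408) - 257*4/(1 + 9 + 3) = -4739/3408 - 257/((-¼*13*1)*(-1)) = -4739/3408 - 257/(-13/4*1*(-1)) = -4739/3408 - 257/((-13/4*(-1))) = -4739/3408 - 257/13/4 = -4739/3408 - 257*4/13 = -4739/3408 - 1028/13 = -3565031/44304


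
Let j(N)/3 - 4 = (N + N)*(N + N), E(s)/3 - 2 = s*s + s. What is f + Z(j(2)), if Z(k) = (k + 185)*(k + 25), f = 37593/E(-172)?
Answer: 612559081/29414 ≈ 20825.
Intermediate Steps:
E(s) = 6 + 3*s + 3*s² (E(s) = 6 + 3*(s*s + s) = 6 + 3*(s² + s) = 6 + 3*(s + s²) = 6 + (3*s + 3*s²) = 6 + 3*s + 3*s²)
f = 12531/29414 (f = 37593/(6 + 3*(-172) + 3*(-172)²) = 37593/(6 - 516 + 3*29584) = 37593/(6 - 516 + 88752) = 37593/88242 = 37593*(1/88242) = 12531/29414 ≈ 0.42602)
j(N) = 12 + 12*N² (j(N) = 12 + 3*((N + N)*(N + N)) = 12 + 3*((2*N)*(2*N)) = 12 + 3*(4*N²) = 12 + 12*N²)
Z(k) = (25 + k)*(185 + k) (Z(k) = (185 + k)*(25 + k) = (25 + k)*(185 + k))
f + Z(j(2)) = 12531/29414 + (4625 + (12 + 12*2²)² + 210*(12 + 12*2²)) = 12531/29414 + (4625 + (12 + 12*4)² + 210*(12 + 12*4)) = 12531/29414 + (4625 + (12 + 48)² + 210*(12 + 48)) = 12531/29414 + (4625 + 60² + 210*60) = 12531/29414 + (4625 + 3600 + 12600) = 12531/29414 + 20825 = 612559081/29414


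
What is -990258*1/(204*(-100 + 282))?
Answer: -165043/6188 ≈ -26.671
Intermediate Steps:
-990258*1/(204*(-100 + 282)) = -990258/(182*204) = -990258/37128 = -990258*1/37128 = -165043/6188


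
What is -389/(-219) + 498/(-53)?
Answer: -88445/11607 ≈ -7.6200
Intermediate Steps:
-389/(-219) + 498/(-53) = -389*(-1/219) + 498*(-1/53) = 389/219 - 498/53 = -88445/11607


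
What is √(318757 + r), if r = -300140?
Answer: √18617 ≈ 136.44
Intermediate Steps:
√(318757 + r) = √(318757 - 300140) = √18617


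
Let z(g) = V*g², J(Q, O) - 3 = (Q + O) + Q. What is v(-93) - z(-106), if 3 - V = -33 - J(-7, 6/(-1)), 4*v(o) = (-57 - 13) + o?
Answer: -854099/4 ≈ -2.1352e+5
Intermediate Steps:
v(o) = -35/2 + o/4 (v(o) = ((-57 - 13) + o)/4 = (-70 + o)/4 = -35/2 + o/4)
J(Q, O) = 3 + O + 2*Q (J(Q, O) = 3 + ((Q + O) + Q) = 3 + ((O + Q) + Q) = 3 + (O + 2*Q) = 3 + O + 2*Q)
V = 19 (V = 3 - (-33 - (3 + 6/(-1) + 2*(-7))) = 3 - (-33 - (3 + 6*(-1) - 14)) = 3 - (-33 - (3 - 6 - 14)) = 3 - (-33 - 1*(-17)) = 3 - (-33 + 17) = 3 - 1*(-16) = 3 + 16 = 19)
z(g) = 19*g²
v(-93) - z(-106) = (-35/2 + (¼)*(-93)) - 19*(-106)² = (-35/2 - 93/4) - 19*11236 = -163/4 - 1*213484 = -163/4 - 213484 = -854099/4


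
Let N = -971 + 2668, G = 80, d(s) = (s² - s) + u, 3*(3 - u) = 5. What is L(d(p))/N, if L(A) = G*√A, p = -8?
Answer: 160*√165/5091 ≈ 0.40370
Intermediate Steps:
u = 4/3 (u = 3 - ⅓*5 = 3 - 5/3 = 4/3 ≈ 1.3333)
d(s) = 4/3 + s² - s (d(s) = (s² - s) + 4/3 = 4/3 + s² - s)
N = 1697
L(A) = 80*√A
L(d(p))/N = (80*√(4/3 + (-8)² - 1*(-8)))/1697 = (80*√(4/3 + 64 + 8))*(1/1697) = (80*√(220/3))*(1/1697) = (80*(2*√165/3))*(1/1697) = (160*√165/3)*(1/1697) = 160*√165/5091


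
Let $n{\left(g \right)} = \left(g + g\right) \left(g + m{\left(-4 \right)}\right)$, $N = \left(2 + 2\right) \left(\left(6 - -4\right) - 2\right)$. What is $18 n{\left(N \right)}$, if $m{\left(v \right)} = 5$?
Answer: $42624$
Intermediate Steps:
$N = 32$ ($N = 4 \left(\left(6 + 4\right) - 2\right) = 4 \left(10 - 2\right) = 4 \cdot 8 = 32$)
$n{\left(g \right)} = 2 g \left(5 + g\right)$ ($n{\left(g \right)} = \left(g + g\right) \left(g + 5\right) = 2 g \left(5 + g\right)$)
$18 n{\left(N \right)} = 18 \cdot 2 \cdot 32 \left(5 + 32\right) = 18 \cdot 2 \cdot 32 \cdot 37 = 18 \cdot 2368 = 42624$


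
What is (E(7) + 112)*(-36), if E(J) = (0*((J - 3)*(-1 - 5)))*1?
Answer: -4032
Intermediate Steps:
E(J) = 0 (E(J) = (0*((-3 + J)*(-6)))*1 = (0*(18 - 6*J))*1 = 0*1 = 0)
(E(7) + 112)*(-36) = (0 + 112)*(-36) = 112*(-36) = -4032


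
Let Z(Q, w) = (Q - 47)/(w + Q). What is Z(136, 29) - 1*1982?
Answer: -326941/165 ≈ -1981.5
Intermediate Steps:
Z(Q, w) = (-47 + Q)/(Q + w)
Z(136, 29) - 1*1982 = (-47 + 136)/(136 + 29) - 1*1982 = 89/165 - 1982 = -326941/165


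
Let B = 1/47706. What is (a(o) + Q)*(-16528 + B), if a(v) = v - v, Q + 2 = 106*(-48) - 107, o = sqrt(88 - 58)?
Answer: 4097755334099/47706 ≈ 8.5896e+7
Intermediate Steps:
o = sqrt(30) ≈ 5.4772
Q = -5197 (Q = -2 + (106*(-48) - 107) = -2 + (-5088 - 107) = -2 - 5195 = -5197)
B = 1/47706 ≈ 2.0962e-5
a(v) = 0
(a(o) + Q)*(-16528 + B) = (0 - 5197)*(-16528 + 1/47706) = -5197*(-788484767/47706) = 4097755334099/47706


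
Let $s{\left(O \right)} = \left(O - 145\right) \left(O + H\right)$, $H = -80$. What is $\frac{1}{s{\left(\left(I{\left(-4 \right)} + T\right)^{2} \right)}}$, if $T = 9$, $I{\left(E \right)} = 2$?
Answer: $- \frac{1}{984} \approx -0.0010163$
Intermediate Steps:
$s{\left(O \right)} = \left(-145 + O\right) \left(-80 + O\right)$ ($s{\left(O \right)} = \left(O - 145\right) \left(O - 80\right) = \left(-145 + O\right) \left(-80 + O\right)$)
$\frac{1}{s{\left(\left(I{\left(-4 \right)} + T\right)^{2} \right)}} = \frac{1}{11600 + \left(\left(2 + 9\right)^{2}\right)^{2} - 225 \left(2 + 9\right)^{2}} = \frac{1}{11600 + \left(11^{2}\right)^{2} - 225 \cdot 11^{2}} = \frac{1}{11600 + 121^{2} - 27225} = \frac{1}{11600 + 14641 - 27225} = \frac{1}{-984} = - \frac{1}{984}$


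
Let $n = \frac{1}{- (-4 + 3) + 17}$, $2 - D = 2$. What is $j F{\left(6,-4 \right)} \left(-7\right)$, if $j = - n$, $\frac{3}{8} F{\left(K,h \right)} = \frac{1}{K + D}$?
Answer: $\frac{14}{81} \approx 0.17284$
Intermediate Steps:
$D = 0$ ($D = 2 - 2 = 0$)
$F{\left(K,h \right)} = \frac{8}{3 K}$ ($F{\left(K,h \right)} = \frac{8}{3 \left(K + 0\right)} = \frac{8}{3 K}$)
$n = \frac{1}{18}$ ($n = \frac{1}{\left(-1\right) \left(-1\right) + 17} = \frac{1}{1 + 17} = \frac{1}{18} \approx 0.055556$)
$j = - \frac{1}{18}$ ($j = \left(-1\right) \frac{1}{18} = - \frac{1}{18} \approx -0.055556$)
$j F{\left(6,-4 \right)} \left(-7\right) = - \frac{\frac{8}{3} \cdot \frac{1}{6}}{18} \left(-7\right) = \left(- \frac{1}{18}\right) \frac{4}{9} \left(-7\right) = \left(- \frac{2}{81}\right) \left(-7\right) = \frac{14}{81}$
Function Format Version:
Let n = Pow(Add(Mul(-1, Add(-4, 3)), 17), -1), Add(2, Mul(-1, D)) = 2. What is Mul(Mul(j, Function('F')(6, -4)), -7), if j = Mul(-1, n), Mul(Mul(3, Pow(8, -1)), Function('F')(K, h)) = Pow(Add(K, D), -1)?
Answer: Rational(14, 81) ≈ 0.17284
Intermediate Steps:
D = 0 (D = Add(2, Mul(-1, 2)) = Add(2, -2) = 0)
Function('F')(K, h) = Mul(Rational(8, 3), Pow(K, -1)) (Function('F')(K, h) = Mul(Rational(8, 3), Pow(Add(K, 0), -1)) = Mul(Rational(8, 3), Pow(K, -1)))
n = Rational(1, 18) (n = Pow(Add(Mul(-1, -1), 17), -1) = Pow(Add(1, 17), -1) = Pow(18, -1) = Rational(1, 18) ≈ 0.055556)
j = Rational(-1, 18) (j = Mul(-1, Rational(1, 18)) = Rational(-1, 18) ≈ -0.055556)
Mul(Mul(j, Function('F')(6, -4)), -7) = Mul(Mul(Rational(-1, 18), Mul(Rational(8, 3), Pow(6, -1))), -7) = Mul(Mul(Rational(-1, 18), Mul(Rational(8, 3), Rational(1, 6))), -7) = Mul(Mul(Rational(-1, 18), Rational(4, 9)), -7) = Mul(Rational(-2, 81), -7) = Rational(14, 81)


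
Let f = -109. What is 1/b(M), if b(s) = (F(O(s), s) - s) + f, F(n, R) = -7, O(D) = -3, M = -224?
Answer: 1/108 ≈ 0.0092593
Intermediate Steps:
b(s) = -116 - s (b(s) = (-7 - s) - 109 = -116 - s)
1/b(M) = 1/(-116 - 1*(-224)) = 1/(-116 + 224) = 1/108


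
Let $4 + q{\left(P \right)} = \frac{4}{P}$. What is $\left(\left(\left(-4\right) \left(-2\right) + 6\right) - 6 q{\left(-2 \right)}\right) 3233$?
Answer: $161650$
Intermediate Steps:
$q{\left(P \right)} = -4 + \frac{4}{P}$
$\left(\left(\left(-4\right) \left(-2\right) + 6\right) - 6 q{\left(-2 \right)}\right) 3233 = \left(\left(\left(-4\right) \left(-2\right) + 6\right) - 6 \left(-4 + \frac{4}{-2}\right)\right) 3233 = \left(\left(8 + 6\right) - 6 \left(-4 + 4 \left(- \frac{1}{2}\right)\right)\right) 3233 = \left(14 - 6 \left(-4 - 2\right)\right) 3233 = \left(14 - 6 \left(-6\right)\right) 3233 = \left(14 - -36\right) 3233 = \left(14 + 36\right) 3233 = 50 \cdot 3233 = 161650$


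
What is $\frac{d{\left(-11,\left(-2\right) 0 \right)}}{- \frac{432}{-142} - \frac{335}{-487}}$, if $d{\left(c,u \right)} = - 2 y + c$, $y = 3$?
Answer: $- \frac{587809}{128977} \approx -4.5575$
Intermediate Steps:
$d{\left(c,u \right)} = -6 + c$ ($d{\left(c,u \right)} = \left(-2\right) 3 + c = -6 + c$)
$\frac{d{\left(-11,\left(-2\right) 0 \right)}}{- \frac{432}{-142} - \frac{335}{-487}} = \frac{-6 - 11}{- \frac{432}{-142} - \frac{335}{-487}} = - \frac{17}{\left(-432\right) \left(- \frac{1}{142}\right) - - \frac{335}{487}} = - \frac{17}{\frac{216}{71} + \frac{335}{487}} = - \frac{17}{\frac{128977}{34577}} = \left(-17\right) \frac{34577}{128977} = - \frac{587809}{128977}$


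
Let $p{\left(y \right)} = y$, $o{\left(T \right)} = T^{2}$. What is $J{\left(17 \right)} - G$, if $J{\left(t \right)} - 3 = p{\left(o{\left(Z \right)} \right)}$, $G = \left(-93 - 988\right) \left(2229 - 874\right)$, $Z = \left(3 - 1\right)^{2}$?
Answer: $1464774$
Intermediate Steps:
$Z = 4$ ($Z = 2^{2} = 4$)
$G = -1464755$ ($G = \left(-1081\right) 1355 = -1464755$)
$J{\left(t \right)} = 19$ ($J{\left(t \right)} = 3 + 4^{2} = 3 + 16 = 19$)
$J{\left(17 \right)} - G = 19 - -1464755 = 19 + 1464755 = 1464774$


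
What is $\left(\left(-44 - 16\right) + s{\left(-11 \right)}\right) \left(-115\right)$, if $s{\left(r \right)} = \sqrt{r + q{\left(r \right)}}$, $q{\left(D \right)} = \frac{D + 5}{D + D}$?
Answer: $6900 - \frac{115 i \sqrt{1298}}{11} \approx 6900.0 - 376.65 i$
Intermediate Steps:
$q{\left(D \right)} = \frac{5 + D}{2 D}$
$s{\left(r \right)} = \sqrt{r + \frac{5 + r}{2 r}}$
$\left(\left(-44 - 16\right) + s{\left(-11 \right)}\right) \left(-115\right) = \left(\left(-44 - 16\right) + \frac{\sqrt{2 + 4 \left(-11\right) + \frac{10}{-11}}}{2}\right) \left(-115\right) = \left(\left(-44 - 16\right) + \frac{\sqrt{2 - 44 + 10 \left(- \frac{1}{11}\right)}}{2}\right) \left(-115\right) = \left(-60 + \frac{\sqrt{2 - 44 - \frac{10}{11}}}{2}\right) \left(-115\right) = \left(-60 + \frac{\sqrt{- \frac{472}{11}}}{2}\right) \left(-115\right) = \left(-60 + \frac{\frac{2}{11} i \sqrt{1298}}{2}\right) \left(-115\right) = \left(-60 + \frac{i \sqrt{1298}}{11}\right) \left(-115\right) = 6900 - \frac{115 i \sqrt{1298}}{11}$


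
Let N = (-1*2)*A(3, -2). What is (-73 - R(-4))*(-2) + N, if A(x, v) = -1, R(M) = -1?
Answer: 146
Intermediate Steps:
N = 2 (N = -1*2*(-1) = -2*(-1) = 2)
(-73 - R(-4))*(-2) + N = (-73 - 1*(-1))*(-2) + 2 = (-73 + 1)*(-2) + 2 = -72*(-2) + 2 = 144 + 2 = 146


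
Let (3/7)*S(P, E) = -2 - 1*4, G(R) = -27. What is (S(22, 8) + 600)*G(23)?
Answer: -15822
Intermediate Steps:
S(P, E) = -14 (S(P, E) = 7*(-2 - 1*4)/3 = 7*(-2 - 4)/3 = (7/3)*(-6) = -14)
(S(22, 8) + 600)*G(23) = (-14 + 600)*(-27) = 586*(-27) = -15822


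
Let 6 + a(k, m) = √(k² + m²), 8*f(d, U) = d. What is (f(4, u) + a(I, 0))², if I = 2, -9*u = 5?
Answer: 49/4 ≈ 12.250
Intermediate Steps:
u = -5/9 (u = -⅑*5 = -5/9 ≈ -0.55556)
f(d, U) = d/8
a(k, m) = -6 + √(k² + m²)
(f(4, u) + a(I, 0))² = ((⅛)*4 + (-6 + √(2² + 0²)))² = (½ + (-6 + √(4 + 0)))² = (½ + (-6 + √4))² = (½ + (-6 + 2))² = (½ - 4)² = (-7/2)² = 49/4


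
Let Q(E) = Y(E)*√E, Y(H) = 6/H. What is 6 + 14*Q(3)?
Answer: 6 + 28*√3 ≈ 54.497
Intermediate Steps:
Q(E) = 6/√E (Q(E) = (6/E)*√E = 6/√E)
6 + 14*Q(3) = 6 + 14*(6/√3) = 6 + 14*(6*(√3/3)) = 6 + 14*(2*√3) = 6 + 28*√3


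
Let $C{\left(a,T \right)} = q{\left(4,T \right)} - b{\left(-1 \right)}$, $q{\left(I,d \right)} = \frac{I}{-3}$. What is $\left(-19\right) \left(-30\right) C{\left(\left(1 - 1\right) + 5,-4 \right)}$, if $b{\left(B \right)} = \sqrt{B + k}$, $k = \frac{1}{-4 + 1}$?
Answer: $-760 - 380 i \sqrt{3} \approx -760.0 - 658.18 i$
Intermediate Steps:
$q{\left(I,d \right)} = - \frac{I}{3}$ ($q{\left(I,d \right)} = I \left(- \frac{1}{3}\right) = - \frac{I}{3}$)
$k = - \frac{1}{3}$ ($k = \frac{1}{-3} = - \frac{1}{3} \approx -0.33333$)
$b{\left(B \right)} = \sqrt{- \frac{1}{3} + B}$ ($b{\left(B \right)} = \sqrt{B - \frac{1}{3}} = \sqrt{- \frac{1}{3} + B}$)
$C{\left(a,T \right)} = - \frac{4}{3} - \frac{2 i \sqrt{3}}{3}$ ($C{\left(a,T \right)} = \left(- \frac{1}{3}\right) 4 - \frac{\sqrt{-3 + 9 \left(-1\right)}}{3} = - \frac{4}{3} - \frac{\sqrt{-3 - 9}}{3} = - \frac{4}{3} - \frac{\sqrt{-12}}{3} = - \frac{4}{3} - \frac{2 i \sqrt{3}}{3}$)
$\left(-19\right) \left(-30\right) C{\left(\left(1 - 1\right) + 5,-4 \right)} = \left(-19\right) \left(-30\right) \left(- \frac{4}{3} - \frac{2 i \sqrt{3}}{3}\right) = 570 \left(- \frac{4}{3} - \frac{2 i \sqrt{3}}{3}\right) = -760 - 380 i \sqrt{3}$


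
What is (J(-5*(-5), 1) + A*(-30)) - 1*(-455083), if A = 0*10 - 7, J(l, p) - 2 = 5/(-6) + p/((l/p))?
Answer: 68294131/150 ≈ 4.5529e+5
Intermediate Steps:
J(l, p) = 7/6 + p²/l (J(l, p) = 2 + (5/(-6) + p/((l/p))) = 2 + (5*(-⅙) + p*(p/l)) = 2 + (-⅚ + p²/l) = 7/6 + p²/l)
A = -7 (A = 0 - 7 = -7)
(J(-5*(-5), 1) + A*(-30)) - 1*(-455083) = ((7/6 + 1²/(-5*(-5))) - 7*(-30)) - 1*(-455083) = ((7/6 + 1/25) + 210) + 455083 = (181/150 + 210) + 455083 = 31681/150 + 455083 = 68294131/150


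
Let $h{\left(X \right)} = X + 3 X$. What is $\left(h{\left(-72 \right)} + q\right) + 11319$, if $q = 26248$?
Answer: $37279$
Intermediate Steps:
$h{\left(X \right)} = 4 X$
$\left(h{\left(-72 \right)} + q\right) + 11319 = \left(4 \left(-72\right) + 26248\right) + 11319 = \left(-288 + 26248\right) + 11319 = 25960 + 11319 = 37279$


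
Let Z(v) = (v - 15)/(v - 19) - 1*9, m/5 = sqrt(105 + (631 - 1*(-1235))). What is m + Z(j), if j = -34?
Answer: -428/53 + 15*sqrt(219) ≈ 213.90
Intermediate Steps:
m = 15*sqrt(219) (m = 5*sqrt(105 + (631 - 1*(-1235))) = 5*sqrt(105 + (631 + 1235)) = 5*sqrt(105 + 1866) = 5*sqrt(1971) = 5*(3*sqrt(219)) = 15*sqrt(219) ≈ 221.98)
Z(v) = -9 + (-15 + v)/(-19 + v) (Z(v) = (-15 + v)/(-19 + v) - 9 = -9 + (-15 + v)/(-19 + v))
m + Z(j) = 15*sqrt(219) + 4*(39 - 2*(-34))/(-19 - 34) = 15*sqrt(219) + 4*(39 + 68)/(-53) = 15*sqrt(219) + 4*(-1/53)*107 = 15*sqrt(219) - 428/53 = -428/53 + 15*sqrt(219)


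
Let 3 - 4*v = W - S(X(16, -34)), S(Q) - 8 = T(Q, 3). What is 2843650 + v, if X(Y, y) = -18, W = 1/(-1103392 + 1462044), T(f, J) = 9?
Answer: 4079530212239/1434608 ≈ 2.8437e+6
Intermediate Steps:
W = 1/358652 ≈ 2.7882e-6
S(Q) = 17 (S(Q) = 8 + 9 = 17)
v = 7173039/1434608 (v = ¾ - (1/358652 - 1*17)/4 = ¾ - (1/358652 - 17)/4 = ¾ - ¼*(-6097083/358652) = ¾ + 6097083/1434608 = 7173039/1434608 ≈ 5.0000)
2843650 + v = 2843650 + 7173039/1434608 = 4079530212239/1434608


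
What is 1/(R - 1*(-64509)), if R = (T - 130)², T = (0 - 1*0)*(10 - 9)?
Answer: 1/81409 ≈ 1.2284e-5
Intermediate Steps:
T = 0 (T = (0 + 0)*1 = 0*1 = 0)
R = 16900 (R = (0 - 130)² = (-130)² = 16900)
1/(R - 1*(-64509)) = 1/(16900 - 1*(-64509)) = 1/(16900 + 64509) = 1/81409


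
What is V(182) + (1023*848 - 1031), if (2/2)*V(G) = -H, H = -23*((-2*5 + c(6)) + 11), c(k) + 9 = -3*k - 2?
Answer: 865829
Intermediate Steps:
c(k) = -11 - 3*k (c(k) = -9 + (-3*k - 2) = -9 + (-2 - 3*k) = -11 - 3*k)
H = 644 (H = -23*((-2*5 + (-11 - 3*6)) + 11) = -23*((-10 + (-11 - 18)) + 11) = -23*((-10 - 29) + 11) = -23*(-39 + 11) = -23*(-28) = 644)
V(G) = -644 (V(G) = -1*644 = -644)
V(182) + (1023*848 - 1031) = -644 + (1023*848 - 1031) = -644 + (867504 - 1031) = -644 + 866473 = 865829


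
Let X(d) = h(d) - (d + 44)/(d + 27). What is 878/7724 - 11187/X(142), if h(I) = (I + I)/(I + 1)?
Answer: -20078968513/1589213 ≈ -12635.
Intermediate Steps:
h(I) = 2*I/(1 + I) (h(I) = (2*I)/(1 + I) = 2*I/(1 + I))
X(d) = -(44 + d)/(27 + d) + 2*d/(1 + d) (X(d) = 2*d/(1 + d) - (d + 44)/(d + 27) = 2*d/(1 + d) - (44 + d)/(27 + d) = -(44 + d)/(27 + d) + 2*d/(1 + d))
878/7724 - 11187/X(142) = 878/7724 - 11187*(27 + 142² + 28*142)/(-44 + 142² + 9*142) = 878*(1/7724) - 11187*(27 + 20164 + 3976)/(-44 + 20164 + 1278) = 439/3862 - 11187/(21398/24167) = 439/3862 - 11187/((1/24167)*21398) = 439/3862 - 11187/1646/1859 = 439/3862 - 11187*1859/1646 = 439/3862 - 20796633/1646 = -20078968513/1589213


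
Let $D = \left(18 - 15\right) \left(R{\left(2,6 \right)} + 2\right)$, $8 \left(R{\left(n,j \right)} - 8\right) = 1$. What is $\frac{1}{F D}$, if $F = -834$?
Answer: $- \frac{4}{101331} \approx -3.9475 \cdot 10^{-5}$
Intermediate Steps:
$R{\left(n,j \right)} = \frac{65}{8}$ ($R{\left(n,j \right)} = 8 + \frac{1}{8} \cdot 1 = 8 + \frac{1}{8} = \frac{65}{8}$)
$D = \frac{243}{8}$ ($D = \left(18 - 15\right) \left(\frac{65}{8} + 2\right) = 3 \cdot \frac{81}{8} = \frac{243}{8} \approx 30.375$)
$\frac{1}{F D} = \frac{1}{\left(-834\right) \frac{243}{8}} = \frac{1}{- \frac{101331}{4}} = - \frac{4}{101331}$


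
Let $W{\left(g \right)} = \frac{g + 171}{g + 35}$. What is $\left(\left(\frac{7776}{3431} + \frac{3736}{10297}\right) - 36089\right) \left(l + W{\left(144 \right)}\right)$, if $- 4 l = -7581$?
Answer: $- \frac{247376926450289595}{3613652716} \approx -6.8456 \cdot 10^{7}$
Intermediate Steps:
$l = \frac{7581}{4}$ ($l = \left(- \frac{1}{4}\right) \left(-7581\right) = \frac{7581}{4} \approx 1895.3$)
$W{\left(g \right)} = \frac{171 + g}{35 + g}$
$\left(\left(\frac{7776}{3431} + \frac{3736}{10297}\right) - 36089\right) \left(l + W{\left(144 \right)}\right) = \left(\left(\frac{7776}{3431} + \frac{3736}{10297}\right) - 36089\right) \left(\frac{7581}{4} + \frac{171 + 144}{35 + 144}\right) = \left(\left(7776 \cdot \frac{1}{3431} + 3736 \cdot \frac{1}{10297}\right) - 36089\right) \left(\frac{7581}{4} + \frac{1}{179} \cdot 315\right) = \left(\left(\frac{7776}{3431} + \frac{3736}{10297}\right) - 36089\right) \left(\frac{7581}{4} + \frac{1}{179} \cdot 315\right) = \left(\frac{92887688}{35329007} - 36089\right) \left(\frac{7581}{4} + \frac{315}{179}\right) = \left(- \frac{1274895645935}{35329007}\right) \frac{1358259}{716} = - \frac{247376926450289595}{3613652716}$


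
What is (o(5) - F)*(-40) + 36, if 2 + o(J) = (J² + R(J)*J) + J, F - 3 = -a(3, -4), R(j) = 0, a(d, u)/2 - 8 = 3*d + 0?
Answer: -2324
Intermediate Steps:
a(d, u) = 16 + 6*d (a(d, u) = 16 + 2*(3*d + 0) = 16 + 2*(3*d) = 16 + 6*d)
F = -31 (F = 3 - (16 + 6*3) = 3 - (16 + 18) = 3 - 1*34 = 3 - 34 = -31)
o(J) = -2 + J + J² (o(J) = -2 + ((J² + 0*J) + J) = -2 + ((J² + 0) + J) = -2 + (J² + J) = -2 + (J + J²) = -2 + J + J²)
(o(5) - F)*(-40) + 36 = ((-2 + 5 + 5²) - 1*(-31))*(-40) + 36 = ((-2 + 5 + 25) + 31)*(-40) + 36 = (28 + 31)*(-40) + 36 = 59*(-40) + 36 = -2360 + 36 = -2324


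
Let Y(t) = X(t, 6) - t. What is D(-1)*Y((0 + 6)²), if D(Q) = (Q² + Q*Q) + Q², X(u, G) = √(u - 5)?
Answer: -108 + 3*√31 ≈ -91.297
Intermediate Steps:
X(u, G) = √(-5 + u)
D(Q) = 3*Q² (D(Q) = (Q² + Q²) + Q² = 2*Q² + Q² = 3*Q²)
Y(t) = √(-5 + t) - t
D(-1)*Y((0 + 6)²) = (3*(-1)²)*(√(-5 + (0 + 6)²) - (0 + 6)²) = (3*1)*(√(-5 + 6²) - 1*6²) = 3*(√(-5 + 36) - 1*36) = 3*(√31 - 36) = 3*(-36 + √31) = -108 + 3*√31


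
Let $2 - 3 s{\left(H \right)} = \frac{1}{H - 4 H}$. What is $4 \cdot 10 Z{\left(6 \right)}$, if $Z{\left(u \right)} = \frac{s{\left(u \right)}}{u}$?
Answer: $\frac{370}{81} \approx 4.5679$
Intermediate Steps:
$s{\left(H \right)} = \frac{2}{3} + \frac{1}{9 H}$ ($s{\left(H \right)} = \frac{2}{3} - \frac{1}{3 \left(H - 4 H\right)} = \frac{2}{3} - \frac{1}{3 \left(- 3 H\right)} = \frac{2}{3} - \frac{\left(- \frac{1}{3}\right) \frac{1}{H}}{3} = \frac{2}{3} + \frac{1}{9 H}$)
$Z{\left(u \right)} = \frac{1 + 6 u}{9 u^{2}}$ ($Z{\left(u \right)} = \frac{\frac{1}{9} \frac{1}{u} \left(1 + 6 u\right)}{u} = \frac{1 + 6 u}{9 u^{2}}$)
$4 \cdot 10 Z{\left(6 \right)} = 4 \cdot 10 \frac{1 + 6 \cdot 6}{9 \cdot 36} = 40 \cdot \frac{1}{9} \cdot \frac{1}{36} \left(1 + 36\right) = 40 \cdot \frac{1}{9} \cdot \frac{1}{36} \cdot 37 = 40 \cdot \frac{37}{324} = \frac{370}{81}$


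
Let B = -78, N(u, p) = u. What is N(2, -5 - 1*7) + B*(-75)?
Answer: 5852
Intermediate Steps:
N(2, -5 - 1*7) + B*(-75) = 2 - 78*(-75) = 2 + 5850 = 5852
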